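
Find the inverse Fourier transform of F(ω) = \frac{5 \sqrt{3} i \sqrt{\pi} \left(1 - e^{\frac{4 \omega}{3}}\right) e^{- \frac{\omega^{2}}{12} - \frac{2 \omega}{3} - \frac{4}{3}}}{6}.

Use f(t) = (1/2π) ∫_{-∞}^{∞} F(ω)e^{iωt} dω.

f(t) = 5 e^{- 3 t^{2}} \sin{\left(4 t \right)}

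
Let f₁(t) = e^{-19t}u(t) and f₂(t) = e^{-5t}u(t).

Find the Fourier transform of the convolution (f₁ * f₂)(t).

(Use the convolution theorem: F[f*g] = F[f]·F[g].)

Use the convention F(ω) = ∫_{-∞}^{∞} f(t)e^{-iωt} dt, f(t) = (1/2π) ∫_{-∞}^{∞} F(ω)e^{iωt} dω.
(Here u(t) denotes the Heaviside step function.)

F[f₁*f₂](ω) = \frac{1}{\left(i \omega + 5\right) \left(i \omega + 19\right)}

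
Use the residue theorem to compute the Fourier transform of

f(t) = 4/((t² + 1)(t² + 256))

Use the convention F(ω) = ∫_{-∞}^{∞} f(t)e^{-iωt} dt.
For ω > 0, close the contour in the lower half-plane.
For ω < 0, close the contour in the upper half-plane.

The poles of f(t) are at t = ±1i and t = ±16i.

Let g(z) = f(z)e^{-iωz}; for large |z| the factor e^{-iωz} decays in the lower half-plane when ω > 0 and in the upper half-plane when ω < 0.

Case ω > 0 (lower half-plane, clockwise contour ⇒ F(ω) = -2πi·ΣRes):
  Res_{z = - i} g(z) = \frac{2 i e^{- \omega}}{255}
  Res_{z = - 16 i} g(z) = - \frac{i e^{- 16 \omega}}{2040}
  F(ω) = -2πi·ΣRes = \frac{\pi \left(16 e^{15 \omega} - 1\right) e^{- 16 \omega}}{1020}

Case ω < 0 (upper half-plane, counterclockwise contour ⇒ F(ω) = +2πi·ΣRes):
  Res_{z = i} g(z) = - \frac{2 i e^{\omega}}{255}
  Res_{z = 16 i} g(z) = \frac{i e^{16 \omega}}{2040}
  F(ω) = 2πi·ΣRes = \frac{\pi \left(16 - e^{15 \omega}\right) e^{\omega}}{1020}

Both cases combine into a single formula in |ω|:

F(ω) = \frac{\pi \left(16 e^{15 \left|{\omega}\right|} - 1\right) e^{- 16 \left|{\omega}\right|}}{1020}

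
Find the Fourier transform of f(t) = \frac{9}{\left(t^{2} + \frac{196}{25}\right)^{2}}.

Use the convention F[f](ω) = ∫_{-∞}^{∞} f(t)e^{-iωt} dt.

F(ω) = \frac{225 \pi \left(14 \left|{\omega}\right| + 5\right) e^{- \frac{14 \left|{\omega}\right|}{5}}}{5488}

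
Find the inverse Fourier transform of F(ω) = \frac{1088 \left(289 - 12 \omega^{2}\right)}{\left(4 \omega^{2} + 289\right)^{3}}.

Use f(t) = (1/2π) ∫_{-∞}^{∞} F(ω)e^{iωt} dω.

f(t) = 2 t^{2} e^{- \frac{17 \left|{t}\right|}{2}}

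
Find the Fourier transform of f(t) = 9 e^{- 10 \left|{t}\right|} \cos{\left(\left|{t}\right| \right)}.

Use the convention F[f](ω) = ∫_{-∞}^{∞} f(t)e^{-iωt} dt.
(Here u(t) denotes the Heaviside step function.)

F(ω) = \frac{180 \left(\omega^{2} + 101\right)}{\omega^{4} + 198 \omega^{2} + 10201}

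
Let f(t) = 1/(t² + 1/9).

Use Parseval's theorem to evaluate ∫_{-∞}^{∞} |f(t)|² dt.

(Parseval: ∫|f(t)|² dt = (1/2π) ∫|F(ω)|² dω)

∫|f(t)|² dt = \frac{27 \pi}{2}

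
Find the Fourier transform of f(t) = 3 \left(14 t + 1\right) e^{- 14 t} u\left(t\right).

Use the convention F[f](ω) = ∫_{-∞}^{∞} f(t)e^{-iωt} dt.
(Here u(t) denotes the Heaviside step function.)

F(ω) = \frac{3 \left(- i \omega - 28\right)}{\omega^{2} - 28 i \omega - 196}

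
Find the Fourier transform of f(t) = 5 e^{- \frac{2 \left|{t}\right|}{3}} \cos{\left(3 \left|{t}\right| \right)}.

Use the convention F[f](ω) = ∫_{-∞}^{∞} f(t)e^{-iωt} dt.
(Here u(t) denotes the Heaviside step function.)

F(ω) = \frac{60 \left(9 \omega^{2} + 85\right)}{81 \omega^{4} - 1386 \omega^{2} + 7225}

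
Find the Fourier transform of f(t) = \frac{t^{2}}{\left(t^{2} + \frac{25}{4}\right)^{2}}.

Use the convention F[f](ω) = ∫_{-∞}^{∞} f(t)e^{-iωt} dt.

F(ω) = \frac{\pi \left(2 - 5 \left|{\omega}\right|\right) e^{- \frac{5 \left|{\omega}\right|}{2}}}{10}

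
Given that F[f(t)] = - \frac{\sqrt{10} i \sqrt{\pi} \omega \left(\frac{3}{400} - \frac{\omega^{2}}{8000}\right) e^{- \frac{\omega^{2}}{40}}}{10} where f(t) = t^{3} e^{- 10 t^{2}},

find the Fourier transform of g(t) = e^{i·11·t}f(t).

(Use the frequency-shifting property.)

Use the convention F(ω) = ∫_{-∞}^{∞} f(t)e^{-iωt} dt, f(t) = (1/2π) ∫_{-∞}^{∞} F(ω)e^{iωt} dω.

F[g](ω) = \frac{\sqrt{10} i \sqrt{\pi} \left(\omega - 11\right) \left(\left(\omega - 11\right)^{2} - 60\right) e^{- \frac{\left(\omega - 11\right)^{2}}{40}}}{80000}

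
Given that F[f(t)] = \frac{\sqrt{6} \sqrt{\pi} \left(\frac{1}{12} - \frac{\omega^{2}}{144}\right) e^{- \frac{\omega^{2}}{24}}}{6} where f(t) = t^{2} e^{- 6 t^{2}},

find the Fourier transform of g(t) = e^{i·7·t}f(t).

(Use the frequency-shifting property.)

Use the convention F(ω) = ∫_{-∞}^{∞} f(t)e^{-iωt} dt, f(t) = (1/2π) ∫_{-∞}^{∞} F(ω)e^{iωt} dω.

F[g](ω) = \frac{\sqrt{6} \sqrt{\pi} \left(12 - \left(\omega - 7\right)^{2}\right) e^{- \frac{\left(\omega - 7\right)^{2}}{24}}}{864}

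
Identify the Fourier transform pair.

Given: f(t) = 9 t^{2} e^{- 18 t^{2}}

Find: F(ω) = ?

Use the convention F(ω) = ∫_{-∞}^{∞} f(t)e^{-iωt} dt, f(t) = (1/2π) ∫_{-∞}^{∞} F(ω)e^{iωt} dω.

F(ω) = \frac{\sqrt{2} \sqrt{\pi} \left(36 - \omega^{2}\right) e^{- \frac{\omega^{2}}{72}}}{864}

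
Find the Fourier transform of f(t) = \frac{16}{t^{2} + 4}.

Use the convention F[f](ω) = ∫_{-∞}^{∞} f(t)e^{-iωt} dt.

F(ω) = 8 \pi e^{- 2 \left|{\omega}\right|}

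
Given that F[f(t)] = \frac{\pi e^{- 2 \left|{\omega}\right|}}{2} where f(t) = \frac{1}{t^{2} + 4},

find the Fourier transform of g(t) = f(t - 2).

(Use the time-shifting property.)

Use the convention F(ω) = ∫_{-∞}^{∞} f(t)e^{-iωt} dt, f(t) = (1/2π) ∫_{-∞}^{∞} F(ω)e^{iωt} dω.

F[g](ω) = \frac{\pi e^{- 2 i \omega - 2 \left|{\omega}\right|}}{2}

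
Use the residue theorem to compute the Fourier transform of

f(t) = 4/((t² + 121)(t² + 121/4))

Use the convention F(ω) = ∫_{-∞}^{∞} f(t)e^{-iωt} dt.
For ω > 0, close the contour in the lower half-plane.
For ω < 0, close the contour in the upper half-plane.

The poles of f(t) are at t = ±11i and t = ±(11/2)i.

Let g(z) = f(z)e^{-iωz}; for large |z| the factor e^{-iωz} decays in the lower half-plane when ω > 0 and in the upper half-plane when ω < 0.

Case ω > 0 (lower half-plane, clockwise contour ⇒ F(ω) = -2πi·ΣRes):
  Res_{z = - 11 i} g(z) = - \frac{8 i e^{- 11 \omega}}{3993}
  Res_{z = - \frac{11 i}{2}} g(z) = \frac{16 i e^{- \frac{11 \omega}{2}}}{3993}
  F(ω) = -2πi·ΣRes = - \frac{16 \pi e^{- 11 \omega}}{3993} + \frac{32 \pi e^{- \frac{11 \omega}{2}}}{3993}

Case ω < 0 (upper half-plane, counterclockwise contour ⇒ F(ω) = +2πi·ΣRes):
  Res_{z = 11 i} g(z) = \frac{8 i e^{11 \omega}}{3993}
  Res_{z = \frac{11 i}{2}} g(z) = - \frac{16 i e^{\frac{11 \omega}{2}}}{3993}
  F(ω) = 2πi·ΣRes = \frac{16 \pi \left(2 e^{\frac{11 \omega}{2}} - e^{11 \omega}\right)}{3993}

Both cases combine into a single formula in |ω|:

F(ω) = - \frac{16 \pi e^{- 11 \left|{\omega}\right|}}{3993} + \frac{32 \pi e^{- \frac{11 \left|{\omega}\right|}{2}}}{3993}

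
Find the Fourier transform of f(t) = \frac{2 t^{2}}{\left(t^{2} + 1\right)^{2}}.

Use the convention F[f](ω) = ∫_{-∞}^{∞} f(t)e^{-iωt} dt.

F(ω) = \pi \left(1 - \left|{\omega}\right|\right) e^{- \left|{\omega}\right|}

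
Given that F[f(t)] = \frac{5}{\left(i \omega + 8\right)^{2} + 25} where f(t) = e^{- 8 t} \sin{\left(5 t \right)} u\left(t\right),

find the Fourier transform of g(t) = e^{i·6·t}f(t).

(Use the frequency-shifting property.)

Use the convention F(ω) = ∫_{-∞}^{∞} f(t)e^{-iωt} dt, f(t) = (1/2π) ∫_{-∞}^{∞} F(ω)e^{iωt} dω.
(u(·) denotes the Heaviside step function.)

F[g](ω) = \frac{5}{\left(i \left(\omega - 6\right) + 8\right)^{2} + 25}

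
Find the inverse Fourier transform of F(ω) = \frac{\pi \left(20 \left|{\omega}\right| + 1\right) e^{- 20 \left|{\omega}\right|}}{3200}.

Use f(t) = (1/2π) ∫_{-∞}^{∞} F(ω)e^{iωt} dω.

f(t) = \frac{5}{\left(t^{2} + 400\right)^{2}}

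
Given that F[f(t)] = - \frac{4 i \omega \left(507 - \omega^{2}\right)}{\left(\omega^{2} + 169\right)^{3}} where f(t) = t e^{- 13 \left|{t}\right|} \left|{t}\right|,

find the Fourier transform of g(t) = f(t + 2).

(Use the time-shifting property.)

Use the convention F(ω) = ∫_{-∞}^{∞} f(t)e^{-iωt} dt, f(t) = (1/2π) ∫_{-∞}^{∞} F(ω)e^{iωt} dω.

F[g](ω) = \frac{4 i \omega \left(\omega^{2} - 507\right) e^{2 i \omega}}{\left(\omega^{2} + 169\right)^{3}}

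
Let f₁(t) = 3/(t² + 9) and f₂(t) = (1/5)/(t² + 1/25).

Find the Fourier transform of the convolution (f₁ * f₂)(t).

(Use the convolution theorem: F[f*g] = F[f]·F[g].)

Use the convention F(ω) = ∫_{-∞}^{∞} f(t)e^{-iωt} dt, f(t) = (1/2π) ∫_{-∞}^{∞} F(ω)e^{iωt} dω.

F[f₁*f₂](ω) = \pi^{2} e^{- \frac{16 \left|{\omega}\right|}{5}}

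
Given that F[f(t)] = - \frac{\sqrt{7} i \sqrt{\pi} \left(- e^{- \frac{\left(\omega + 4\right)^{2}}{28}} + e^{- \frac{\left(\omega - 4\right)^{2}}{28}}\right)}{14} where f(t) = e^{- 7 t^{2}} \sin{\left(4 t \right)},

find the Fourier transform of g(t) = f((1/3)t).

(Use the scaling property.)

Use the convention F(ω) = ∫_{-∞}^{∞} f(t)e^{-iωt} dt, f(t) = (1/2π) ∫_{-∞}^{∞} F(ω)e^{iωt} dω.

F[g](ω) = \frac{3 \sqrt{7} i \sqrt{\pi} \left(1 - e^{\frac{12 \omega}{7}}\right) e^{- \frac{9 \omega^{2}}{28} - \frac{6 \omega}{7} - \frac{4}{7}}}{14}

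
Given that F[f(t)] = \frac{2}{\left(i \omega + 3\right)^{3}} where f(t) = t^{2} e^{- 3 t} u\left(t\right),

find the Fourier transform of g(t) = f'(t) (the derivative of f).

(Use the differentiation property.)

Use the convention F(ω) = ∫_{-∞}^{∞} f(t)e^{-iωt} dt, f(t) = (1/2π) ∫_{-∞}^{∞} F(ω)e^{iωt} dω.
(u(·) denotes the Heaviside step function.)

F[g](ω) = \frac{2 i \omega}{\left(i \omega + 3\right)^{3}}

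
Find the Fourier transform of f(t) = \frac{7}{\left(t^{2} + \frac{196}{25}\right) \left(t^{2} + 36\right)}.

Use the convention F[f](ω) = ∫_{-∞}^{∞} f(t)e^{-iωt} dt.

F(ω) = - \frac{175 \pi e^{- 6 \left|{\omega}\right|}}{4224} + \frac{125 \pi e^{- \frac{14 \left|{\omega}\right|}{5}}}{1408}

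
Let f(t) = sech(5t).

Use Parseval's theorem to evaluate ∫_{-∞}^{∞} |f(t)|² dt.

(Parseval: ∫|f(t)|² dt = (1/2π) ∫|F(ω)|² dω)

∫|f(t)|² dt = \frac{2}{5}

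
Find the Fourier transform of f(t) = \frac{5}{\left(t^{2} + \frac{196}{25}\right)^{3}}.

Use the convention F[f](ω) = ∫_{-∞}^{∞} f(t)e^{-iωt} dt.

F(ω) = \frac{625 \pi \left(196 \omega^{2} + 210 \left|{\omega}\right| + 75\right) e^{- \frac{14 \left|{\omega}\right|}{5}}}{4302592}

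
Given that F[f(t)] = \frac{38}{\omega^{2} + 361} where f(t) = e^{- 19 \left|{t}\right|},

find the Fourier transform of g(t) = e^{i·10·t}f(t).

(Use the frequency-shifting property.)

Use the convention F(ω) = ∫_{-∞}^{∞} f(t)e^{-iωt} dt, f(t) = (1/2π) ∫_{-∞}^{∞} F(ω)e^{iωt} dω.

F[g](ω) = \frac{38}{\left(\omega - 10\right)^{2} + 361}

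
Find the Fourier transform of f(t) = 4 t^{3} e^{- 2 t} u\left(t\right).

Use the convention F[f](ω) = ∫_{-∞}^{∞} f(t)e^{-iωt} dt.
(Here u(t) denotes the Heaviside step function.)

F(ω) = \frac{24}{\left(i \omega + 2\right)^{4}}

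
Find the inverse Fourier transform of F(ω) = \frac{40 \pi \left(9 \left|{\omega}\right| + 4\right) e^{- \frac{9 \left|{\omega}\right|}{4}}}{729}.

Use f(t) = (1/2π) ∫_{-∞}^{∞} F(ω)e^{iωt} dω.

f(t) = \frac{5}{\left(t^{2} + \frac{81}{16}\right)^{2}}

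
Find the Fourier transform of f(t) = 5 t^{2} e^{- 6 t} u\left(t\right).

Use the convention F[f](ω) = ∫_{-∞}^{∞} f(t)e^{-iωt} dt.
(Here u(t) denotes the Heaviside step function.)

F(ω) = \frac{10}{\left(i \omega + 6\right)^{3}}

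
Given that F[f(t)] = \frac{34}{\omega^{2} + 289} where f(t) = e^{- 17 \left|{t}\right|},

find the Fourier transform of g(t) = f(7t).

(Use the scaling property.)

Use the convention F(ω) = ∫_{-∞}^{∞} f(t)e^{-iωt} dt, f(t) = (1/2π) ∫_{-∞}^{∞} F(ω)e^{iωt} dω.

F[g](ω) = \frac{238}{\omega^{2} + 14161}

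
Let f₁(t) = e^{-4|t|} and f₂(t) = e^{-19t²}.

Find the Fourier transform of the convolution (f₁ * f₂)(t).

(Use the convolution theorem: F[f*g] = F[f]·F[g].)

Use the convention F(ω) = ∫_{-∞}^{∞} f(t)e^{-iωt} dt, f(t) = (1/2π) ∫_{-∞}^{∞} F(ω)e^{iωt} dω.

F[f₁*f₂](ω) = \frac{8 \sqrt{19} \sqrt{\pi} e^{- \frac{\omega^{2}}{76}}}{19 \left(\omega^{2} + 16\right)}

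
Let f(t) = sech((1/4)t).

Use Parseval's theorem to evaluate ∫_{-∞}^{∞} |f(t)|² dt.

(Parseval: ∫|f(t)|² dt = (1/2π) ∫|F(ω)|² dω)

∫|f(t)|² dt = 8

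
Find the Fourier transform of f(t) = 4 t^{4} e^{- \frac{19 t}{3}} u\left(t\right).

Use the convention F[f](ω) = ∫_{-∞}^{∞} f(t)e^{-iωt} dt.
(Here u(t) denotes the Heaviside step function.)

F(ω) = \frac{23328}{\left(3 i \omega + 19\right)^{5}}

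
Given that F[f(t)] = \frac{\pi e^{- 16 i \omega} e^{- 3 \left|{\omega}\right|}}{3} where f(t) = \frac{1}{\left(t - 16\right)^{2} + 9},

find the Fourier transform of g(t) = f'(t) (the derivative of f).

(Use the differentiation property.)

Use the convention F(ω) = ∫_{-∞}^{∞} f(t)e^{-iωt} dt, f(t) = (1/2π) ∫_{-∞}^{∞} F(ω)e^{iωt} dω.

F[g](ω) = \frac{i \pi \omega e^{- 16 i \omega - 3 \left|{\omega}\right|}}{3}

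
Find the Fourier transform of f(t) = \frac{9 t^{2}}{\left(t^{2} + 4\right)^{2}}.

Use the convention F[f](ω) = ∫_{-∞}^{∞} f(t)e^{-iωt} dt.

F(ω) = \frac{9 \pi \left(1 - 2 \left|{\omega}\right|\right) e^{- 2 \left|{\omega}\right|}}{4}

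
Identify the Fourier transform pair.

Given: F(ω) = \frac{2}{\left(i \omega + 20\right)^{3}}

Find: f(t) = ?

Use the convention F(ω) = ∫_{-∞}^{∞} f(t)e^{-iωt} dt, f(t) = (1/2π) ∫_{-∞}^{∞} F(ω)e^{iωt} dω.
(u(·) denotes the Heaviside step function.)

f(t) = t^{2} e^{- 20 t} u\left(t\right)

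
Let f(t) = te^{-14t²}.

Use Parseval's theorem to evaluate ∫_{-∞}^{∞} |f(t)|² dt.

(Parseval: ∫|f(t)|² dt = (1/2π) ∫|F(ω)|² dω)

∫|f(t)|² dt = \frac{\sqrt{7} \sqrt{\pi}}{784}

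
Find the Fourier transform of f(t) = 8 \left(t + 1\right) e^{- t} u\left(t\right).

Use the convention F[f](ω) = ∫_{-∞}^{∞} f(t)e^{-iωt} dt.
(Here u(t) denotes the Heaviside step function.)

F(ω) = \frac{8 \left(- i \omega - 2\right)}{\omega^{2} - 2 i \omega - 1}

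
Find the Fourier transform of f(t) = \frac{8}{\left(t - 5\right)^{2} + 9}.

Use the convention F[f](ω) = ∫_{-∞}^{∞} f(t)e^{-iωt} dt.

F(ω) = \frac{8 \pi e^{- 5 i \omega - 3 \left|{\omega}\right|}}{3}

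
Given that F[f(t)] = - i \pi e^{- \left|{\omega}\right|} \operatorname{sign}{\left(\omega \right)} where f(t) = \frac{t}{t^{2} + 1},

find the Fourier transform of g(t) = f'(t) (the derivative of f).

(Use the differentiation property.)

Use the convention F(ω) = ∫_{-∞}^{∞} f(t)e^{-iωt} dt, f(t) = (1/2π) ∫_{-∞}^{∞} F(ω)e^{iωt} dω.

F[g](ω) = \pi \omega e^{- \left|{\omega}\right|} \operatorname{sign}{\left(\omega \right)}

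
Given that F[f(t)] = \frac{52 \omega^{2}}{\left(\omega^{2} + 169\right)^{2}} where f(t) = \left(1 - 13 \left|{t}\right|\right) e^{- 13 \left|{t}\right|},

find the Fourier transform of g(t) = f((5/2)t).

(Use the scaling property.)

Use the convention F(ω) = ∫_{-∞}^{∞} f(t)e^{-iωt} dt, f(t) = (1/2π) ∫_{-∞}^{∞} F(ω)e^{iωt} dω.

F[g](ω) = \frac{2080 \omega^{2}}{\left(4 \omega^{2} + 4225\right)^{2}}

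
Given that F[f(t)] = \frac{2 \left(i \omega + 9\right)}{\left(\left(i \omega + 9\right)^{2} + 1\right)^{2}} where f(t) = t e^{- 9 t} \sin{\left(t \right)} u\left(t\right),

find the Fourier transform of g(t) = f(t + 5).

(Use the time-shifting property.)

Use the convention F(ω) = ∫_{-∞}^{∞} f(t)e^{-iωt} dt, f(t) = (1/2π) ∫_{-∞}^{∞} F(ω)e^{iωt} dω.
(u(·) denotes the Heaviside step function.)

F[g](ω) = \frac{2 \left(i \omega + 9\right) e^{5 i \omega}}{\left(\left(i \omega + 9\right)^{2} + 1\right)^{2}}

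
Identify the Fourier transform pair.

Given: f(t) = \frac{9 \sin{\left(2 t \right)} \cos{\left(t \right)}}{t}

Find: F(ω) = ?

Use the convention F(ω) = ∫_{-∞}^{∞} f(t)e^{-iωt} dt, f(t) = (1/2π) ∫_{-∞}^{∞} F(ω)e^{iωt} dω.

F(ω) = \begin{cases} 9 \pi & \text{for}\: \omega > -1 \wedge \omega < 1 \\\frac{9 \pi}{2} & \text{for}\: \omega > -3 \wedge \omega < 3 \\0 & \text{otherwise} \end{cases}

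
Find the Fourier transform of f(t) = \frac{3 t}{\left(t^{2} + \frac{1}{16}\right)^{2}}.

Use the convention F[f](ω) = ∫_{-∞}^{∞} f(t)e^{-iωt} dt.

F(ω) = - 6 i \pi \omega e^{- \frac{\left|{\omega}\right|}{4}}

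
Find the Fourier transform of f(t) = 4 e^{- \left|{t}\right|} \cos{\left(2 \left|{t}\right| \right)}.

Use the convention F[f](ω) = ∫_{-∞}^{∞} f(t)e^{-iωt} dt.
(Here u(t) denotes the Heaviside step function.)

F(ω) = \frac{8 \left(\omega^{2} + 5\right)}{\omega^{4} - 6 \omega^{2} + 25}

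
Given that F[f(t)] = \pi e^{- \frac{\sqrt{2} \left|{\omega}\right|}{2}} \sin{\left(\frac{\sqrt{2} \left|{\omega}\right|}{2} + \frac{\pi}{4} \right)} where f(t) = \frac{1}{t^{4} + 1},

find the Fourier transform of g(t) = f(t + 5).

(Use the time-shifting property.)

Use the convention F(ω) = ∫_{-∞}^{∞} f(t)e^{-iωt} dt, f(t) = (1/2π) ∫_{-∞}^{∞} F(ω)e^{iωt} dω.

F[g](ω) = \pi e^{5 i \omega - \frac{\sqrt{2} \left|{\omega}\right|}{2}} \sin{\left(\frac{\sqrt{2} \left|{\omega}\right|}{2} + \frac{\pi}{4} \right)}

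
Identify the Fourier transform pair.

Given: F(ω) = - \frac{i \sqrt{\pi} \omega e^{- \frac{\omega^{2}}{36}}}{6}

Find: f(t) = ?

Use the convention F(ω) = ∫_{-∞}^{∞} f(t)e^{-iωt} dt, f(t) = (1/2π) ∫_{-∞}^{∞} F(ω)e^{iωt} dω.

f(t) = 9 t e^{- 9 t^{2}}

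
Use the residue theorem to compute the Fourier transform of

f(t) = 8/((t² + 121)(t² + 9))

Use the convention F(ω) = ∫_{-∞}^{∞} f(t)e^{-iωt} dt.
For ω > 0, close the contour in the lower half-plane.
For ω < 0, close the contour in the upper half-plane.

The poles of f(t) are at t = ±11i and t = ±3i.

Let g(z) = f(z)e^{-iωz}; for large |z| the factor e^{-iωz} decays in the lower half-plane when ω > 0 and in the upper half-plane when ω < 0.

Case ω > 0 (lower half-plane, clockwise contour ⇒ F(ω) = -2πi·ΣRes):
  Res_{z = - 11 i} g(z) = - \frac{i e^{- 11 \omega}}{308}
  Res_{z = - 3 i} g(z) = \frac{i e^{- 3 \omega}}{84}
  F(ω) = -2πi·ΣRes = \frac{\pi \left(11 e^{8 \omega} - 3\right) e^{- 11 \omega}}{462}

Case ω < 0 (upper half-plane, counterclockwise contour ⇒ F(ω) = +2πi·ΣRes):
  Res_{z = 11 i} g(z) = \frac{i e^{11 \omega}}{308}
  Res_{z = 3 i} g(z) = - \frac{i e^{3 \omega}}{84}
  F(ω) = 2πi·ΣRes = \frac{\pi \left(11 - 3 e^{8 \omega}\right) e^{3 \omega}}{462}

Both cases combine into a single formula in |ω|:

F(ω) = \frac{\pi \left(11 e^{8 \left|{\omega}\right|} - 3\right) e^{- 11 \left|{\omega}\right|}}{462}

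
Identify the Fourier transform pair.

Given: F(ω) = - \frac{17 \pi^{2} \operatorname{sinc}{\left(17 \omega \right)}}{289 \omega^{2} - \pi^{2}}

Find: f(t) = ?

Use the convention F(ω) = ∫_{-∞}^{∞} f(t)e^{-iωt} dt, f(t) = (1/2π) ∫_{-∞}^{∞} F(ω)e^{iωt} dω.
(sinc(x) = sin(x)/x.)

f(t) = \begin{cases} \frac{\cos{\left(\frac{\pi t}{17} \right)}}{2} + \frac{1}{2} & \text{for}\: \left|{t}\right| < 17 \\0 & \text{otherwise} \end{cases}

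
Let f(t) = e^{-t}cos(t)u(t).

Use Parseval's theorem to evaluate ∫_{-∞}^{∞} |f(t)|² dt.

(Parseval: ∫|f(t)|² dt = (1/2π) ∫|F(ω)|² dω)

∫|f(t)|² dt = \frac{3}{8}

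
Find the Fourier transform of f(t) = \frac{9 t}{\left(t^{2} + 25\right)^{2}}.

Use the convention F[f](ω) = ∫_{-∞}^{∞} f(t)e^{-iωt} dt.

F(ω) = - \frac{9 i \pi \omega e^{- 5 \left|{\omega}\right|}}{10}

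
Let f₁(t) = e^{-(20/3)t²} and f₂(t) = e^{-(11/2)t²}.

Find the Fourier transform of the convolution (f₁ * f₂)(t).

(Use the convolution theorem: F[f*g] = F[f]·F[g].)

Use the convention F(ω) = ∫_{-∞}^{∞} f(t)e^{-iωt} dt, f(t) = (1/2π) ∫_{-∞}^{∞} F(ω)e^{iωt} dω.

F[f₁*f₂](ω) = \frac{\sqrt{330} \pi e^{- \frac{73 \omega^{2}}{880}}}{110}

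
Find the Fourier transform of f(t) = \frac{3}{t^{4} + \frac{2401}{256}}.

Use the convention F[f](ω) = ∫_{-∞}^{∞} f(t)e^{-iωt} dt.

F(ω) = \frac{192 \pi e^{- \frac{7 \sqrt{2} \left|{\omega}\right|}{8}} \sin{\left(\frac{7 \sqrt{2} \left|{\omega}\right|}{8} + \frac{\pi}{4} \right)}}{343}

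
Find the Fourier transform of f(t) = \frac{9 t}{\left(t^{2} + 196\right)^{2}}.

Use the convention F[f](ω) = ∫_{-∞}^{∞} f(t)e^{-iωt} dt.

F(ω) = - \frac{9 i \pi \omega e^{- 14 \left|{\omega}\right|}}{28}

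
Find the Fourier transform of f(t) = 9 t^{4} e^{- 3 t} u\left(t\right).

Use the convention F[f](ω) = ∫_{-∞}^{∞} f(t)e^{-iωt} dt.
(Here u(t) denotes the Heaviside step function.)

F(ω) = \frac{216}{\left(i \omega + 3\right)^{5}}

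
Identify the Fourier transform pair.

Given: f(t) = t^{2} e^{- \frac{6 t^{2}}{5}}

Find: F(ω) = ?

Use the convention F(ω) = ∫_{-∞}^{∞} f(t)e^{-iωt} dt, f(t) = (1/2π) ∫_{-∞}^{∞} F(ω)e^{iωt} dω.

F(ω) = \frac{5 \sqrt{30} \sqrt{\pi} \left(12 - 5 \omega^{2}\right) e^{- \frac{5 \omega^{2}}{24}}}{864}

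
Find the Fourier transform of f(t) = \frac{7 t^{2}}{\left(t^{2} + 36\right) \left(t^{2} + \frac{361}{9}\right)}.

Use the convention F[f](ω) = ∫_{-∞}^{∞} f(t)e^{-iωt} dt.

F(ω) = - \frac{378 \pi e^{- 6 \left|{\omega}\right|}}{37} + \frac{399 \pi e^{- \frac{19 \left|{\omega}\right|}{3}}}{37}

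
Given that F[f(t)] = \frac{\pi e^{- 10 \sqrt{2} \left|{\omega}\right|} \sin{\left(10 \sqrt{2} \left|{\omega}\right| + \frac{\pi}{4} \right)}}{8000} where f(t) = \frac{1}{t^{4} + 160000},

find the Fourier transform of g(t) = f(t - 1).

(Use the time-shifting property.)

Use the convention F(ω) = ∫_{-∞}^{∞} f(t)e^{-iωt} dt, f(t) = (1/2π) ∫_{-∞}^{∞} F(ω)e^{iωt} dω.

F[g](ω) = \frac{\pi e^{- i \omega - 10 \sqrt{2} \left|{\omega}\right|} \sin{\left(10 \sqrt{2} \left|{\omega}\right| + \frac{\pi}{4} \right)}}{8000}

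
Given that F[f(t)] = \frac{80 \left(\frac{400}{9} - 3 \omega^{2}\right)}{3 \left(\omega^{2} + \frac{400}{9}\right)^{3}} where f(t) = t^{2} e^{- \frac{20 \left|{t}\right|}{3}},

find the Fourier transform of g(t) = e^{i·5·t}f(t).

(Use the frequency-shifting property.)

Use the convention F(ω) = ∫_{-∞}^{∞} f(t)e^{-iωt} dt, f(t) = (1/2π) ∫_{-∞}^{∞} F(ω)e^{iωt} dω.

F[g](ω) = \frac{2160 \left(400 - 27 \left(\omega - 5\right)^{2}\right)}{\left(9 \left(\omega - 5\right)^{2} + 400\right)^{3}}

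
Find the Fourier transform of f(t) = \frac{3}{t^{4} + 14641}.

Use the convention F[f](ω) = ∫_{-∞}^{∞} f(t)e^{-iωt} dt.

F(ω) = \frac{3 \pi e^{- \frac{11 \sqrt{2} \left|{\omega}\right|}{2}} \sin{\left(\frac{11 \sqrt{2} \left|{\omega}\right|}{2} + \frac{\pi}{4} \right)}}{1331}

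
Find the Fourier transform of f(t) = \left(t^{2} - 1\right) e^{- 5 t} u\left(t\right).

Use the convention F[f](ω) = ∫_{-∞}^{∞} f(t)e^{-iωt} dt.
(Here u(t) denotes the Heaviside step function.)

F(ω) = \frac{2 i \omega - \left(i \omega + 5\right)^{3} + 10}{\left(i \omega + 5\right)^{4}}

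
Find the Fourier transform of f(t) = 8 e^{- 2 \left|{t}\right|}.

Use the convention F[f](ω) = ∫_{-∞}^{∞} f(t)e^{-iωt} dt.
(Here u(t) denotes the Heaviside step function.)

F(ω) = \frac{32}{\omega^{2} + 4}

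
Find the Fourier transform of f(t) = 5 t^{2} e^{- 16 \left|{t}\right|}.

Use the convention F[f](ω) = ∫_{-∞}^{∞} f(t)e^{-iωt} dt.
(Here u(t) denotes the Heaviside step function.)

F(ω) = \frac{320 \left(256 - 3 \omega^{2}\right)}{\left(\omega^{2} + 256\right)^{3}}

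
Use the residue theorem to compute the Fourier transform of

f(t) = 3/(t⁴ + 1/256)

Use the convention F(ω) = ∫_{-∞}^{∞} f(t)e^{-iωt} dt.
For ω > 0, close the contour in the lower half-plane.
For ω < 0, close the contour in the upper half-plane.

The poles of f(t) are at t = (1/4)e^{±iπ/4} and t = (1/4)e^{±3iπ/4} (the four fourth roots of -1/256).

Let g(z) = f(z)e^{-iωz}; for large |z| the factor e^{-iωz} decays in the lower half-plane when ω > 0 and in the upper half-plane when ω < 0.

Case ω > 0 (lower half-plane, clockwise contour ⇒ F(ω) = -2πi·ΣRes):
  Res_{z = - \frac{\sqrt{2}}{8} - \frac{\sqrt{2} i}{8}} g(z) = \sqrt{2} \left(24 + 24 i\right) e^{\frac{\sqrt{2} \omega \left(-1 + i\right)}{8}}
  Res_{z = \frac{\sqrt{2}}{8} - \frac{\sqrt{2} i}{8}} g(z) = \sqrt{2} \left(-24 + 24 i\right) e^{- \frac{\sqrt{2} \omega \left(1 + i\right)}{8}}
  F(ω) = -2πi·ΣRes = 48 \sqrt{2} \pi \left(\left(1 - i\right) e^{\frac{\sqrt{2} i \omega}{4}} + 1 + i\right) e^{- \frac{\sqrt{2} \omega \left(1 + i\right)}{8}} = 192 \pi e^{- \frac{\sqrt{2} \omega}{8}} \sin{\left(\frac{\sqrt{2} \omega}{8} + \frac{\pi}{4} \right)}

Case ω < 0 (upper half-plane, counterclockwise contour ⇒ F(ω) = +2πi·ΣRes):
  Res_{z = \frac{\sqrt{2}}{8} + \frac{\sqrt{2} i}{8}} g(z) = \sqrt{2} \left(-24 - 24 i\right) e^{\frac{\sqrt{2} \omega \left(1 - i\right)}{8}}
  Res_{z = - \frac{\sqrt{2}}{8} + \frac{\sqrt{2} i}{8}} g(z) = \sqrt{2} \left(24 - 24 i\right) e^{\frac{\sqrt{2} \omega \left(1 + i\right)}{8}}
  F(ω) = 2πi·ΣRes = - 48 \sqrt{2} i \pi \left(\left(1 + i\right) e^{\frac{\sqrt{2} \omega \left(1 - i\right)}{8}} - \left(1 - i\right) e^{\frac{\sqrt{2} \omega \left(1 + i\right)}{8}}\right) = 192 \pi e^{\frac{\sqrt{2} \omega}{8}} \cos{\left(\frac{\sqrt{2} \omega}{8} + \frac{\pi}{4} \right)}

Both cases combine into a single formula in |ω|:

F(ω) = 192 \pi e^{- \frac{\sqrt{2} \left|{\omega}\right|}{8}} \sin{\left(\frac{\sqrt{2} \left|{\omega}\right|}{8} + \frac{\pi}{4} \right)}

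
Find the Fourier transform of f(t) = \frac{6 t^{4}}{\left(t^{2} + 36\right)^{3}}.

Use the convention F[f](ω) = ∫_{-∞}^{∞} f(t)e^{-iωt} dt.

F(ω) = \frac{3 \pi \left(12 \omega^{2} - 10 \left|{\omega}\right| + 1\right) e^{- 6 \left|{\omega}\right|}}{8}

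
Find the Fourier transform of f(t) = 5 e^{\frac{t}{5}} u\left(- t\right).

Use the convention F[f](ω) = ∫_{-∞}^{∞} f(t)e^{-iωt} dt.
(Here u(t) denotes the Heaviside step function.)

F(ω) = \frac{25 i}{5 \omega + i}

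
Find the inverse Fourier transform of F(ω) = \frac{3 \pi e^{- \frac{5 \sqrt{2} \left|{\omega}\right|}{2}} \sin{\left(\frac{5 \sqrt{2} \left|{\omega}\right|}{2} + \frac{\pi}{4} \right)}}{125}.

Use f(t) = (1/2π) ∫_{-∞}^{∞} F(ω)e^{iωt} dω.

f(t) = \frac{3}{t^{4} + 625}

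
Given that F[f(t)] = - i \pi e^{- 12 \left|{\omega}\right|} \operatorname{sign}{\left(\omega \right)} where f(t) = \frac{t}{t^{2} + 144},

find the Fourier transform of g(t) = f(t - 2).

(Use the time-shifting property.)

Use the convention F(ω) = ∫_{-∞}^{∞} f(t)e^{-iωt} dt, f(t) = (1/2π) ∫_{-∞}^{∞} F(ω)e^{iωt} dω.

F[g](ω) = - i \pi e^{- 2 i \omega} e^{- 12 \left|{\omega}\right|} \operatorname{sign}{\left(\omega \right)}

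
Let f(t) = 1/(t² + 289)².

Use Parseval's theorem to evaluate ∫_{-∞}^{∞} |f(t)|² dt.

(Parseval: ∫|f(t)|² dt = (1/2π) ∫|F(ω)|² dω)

∫|f(t)|² dt = \frac{5 \pi}{6565418768}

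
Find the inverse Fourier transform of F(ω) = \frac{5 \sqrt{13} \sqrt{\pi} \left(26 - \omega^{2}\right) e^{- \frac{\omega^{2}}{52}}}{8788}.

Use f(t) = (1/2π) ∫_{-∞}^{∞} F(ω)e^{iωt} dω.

f(t) = 5 t^{2} e^{- 13 t^{2}}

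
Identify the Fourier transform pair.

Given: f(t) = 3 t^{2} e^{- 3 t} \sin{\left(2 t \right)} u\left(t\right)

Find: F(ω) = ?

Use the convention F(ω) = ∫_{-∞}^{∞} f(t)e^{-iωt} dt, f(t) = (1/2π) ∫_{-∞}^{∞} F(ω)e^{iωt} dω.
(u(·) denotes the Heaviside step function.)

F(ω) = \frac{12 \left(3 \left(i \omega + 3\right)^{2} - 4\right)}{\left(\left(i \omega + 3\right)^{2} + 4\right)^{3}}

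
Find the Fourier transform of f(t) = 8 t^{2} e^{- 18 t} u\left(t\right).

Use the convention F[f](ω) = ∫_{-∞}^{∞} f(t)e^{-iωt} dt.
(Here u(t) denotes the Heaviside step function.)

F(ω) = \frac{16}{\left(i \omega + 18\right)^{3}}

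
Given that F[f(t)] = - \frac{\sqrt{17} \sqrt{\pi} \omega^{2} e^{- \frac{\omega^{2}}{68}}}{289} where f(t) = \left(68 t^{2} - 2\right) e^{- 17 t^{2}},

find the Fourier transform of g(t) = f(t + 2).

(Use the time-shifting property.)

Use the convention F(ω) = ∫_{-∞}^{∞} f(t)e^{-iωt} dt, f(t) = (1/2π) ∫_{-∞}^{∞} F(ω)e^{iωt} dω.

F[g](ω) = - \frac{\sqrt{17} \sqrt{\pi} \omega^{2} e^{- \frac{\omega \left(\omega - 136 i\right)}{68}}}{289}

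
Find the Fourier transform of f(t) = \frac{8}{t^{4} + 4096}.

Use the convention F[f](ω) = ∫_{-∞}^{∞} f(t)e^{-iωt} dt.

F(ω) = \frac{\pi e^{- 4 \sqrt{2} \left|{\omega}\right|} \sin{\left(4 \sqrt{2} \left|{\omega}\right| + \frac{\pi}{4} \right)}}{64}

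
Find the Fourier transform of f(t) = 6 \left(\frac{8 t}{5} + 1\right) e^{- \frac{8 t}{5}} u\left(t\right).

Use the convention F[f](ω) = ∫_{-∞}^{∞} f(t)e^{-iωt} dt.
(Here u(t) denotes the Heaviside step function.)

F(ω) = \frac{30 \left(- 5 i \omega - 16\right)}{25 \omega^{2} - 80 i \omega - 64}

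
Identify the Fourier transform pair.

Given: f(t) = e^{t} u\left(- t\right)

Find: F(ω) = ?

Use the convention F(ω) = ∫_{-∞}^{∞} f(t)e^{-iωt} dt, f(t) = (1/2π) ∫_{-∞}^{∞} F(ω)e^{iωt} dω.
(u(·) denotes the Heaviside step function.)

F(ω) = \frac{i}{\omega + i}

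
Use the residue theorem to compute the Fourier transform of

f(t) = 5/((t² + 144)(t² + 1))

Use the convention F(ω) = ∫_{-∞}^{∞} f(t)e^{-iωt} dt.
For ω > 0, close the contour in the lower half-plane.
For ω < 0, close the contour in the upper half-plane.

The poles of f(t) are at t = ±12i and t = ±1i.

Let g(z) = f(z)e^{-iωz}; for large |z| the factor e^{-iωz} decays in the lower half-plane when ω > 0 and in the upper half-plane when ω < 0.

Case ω > 0 (lower half-plane, clockwise contour ⇒ F(ω) = -2πi·ΣRes):
  Res_{z = - 12 i} g(z) = - \frac{5 i e^{- 12 \omega}}{3432}
  Res_{z = - i} g(z) = \frac{5 i e^{- \omega}}{286}
  F(ω) = -2πi·ΣRes = \frac{5 \pi \left(12 e^{11 \omega} - 1\right) e^{- 12 \omega}}{1716}

Case ω < 0 (upper half-plane, counterclockwise contour ⇒ F(ω) = +2πi·ΣRes):
  Res_{z = 12 i} g(z) = \frac{5 i e^{12 \omega}}{3432}
  Res_{z = i} g(z) = - \frac{5 i e^{\omega}}{286}
  F(ω) = 2πi·ΣRes = \frac{5 \pi \left(12 - e^{11 \omega}\right) e^{\omega}}{1716}

Both cases combine into a single formula in |ω|:

F(ω) = \frac{5 \pi \left(12 e^{11 \left|{\omega}\right|} - 1\right) e^{- 12 \left|{\omega}\right|}}{1716}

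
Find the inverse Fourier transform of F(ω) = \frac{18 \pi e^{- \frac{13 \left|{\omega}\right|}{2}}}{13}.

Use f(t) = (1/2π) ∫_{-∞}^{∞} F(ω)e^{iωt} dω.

f(t) = \frac{9}{t^{2} + \frac{169}{4}}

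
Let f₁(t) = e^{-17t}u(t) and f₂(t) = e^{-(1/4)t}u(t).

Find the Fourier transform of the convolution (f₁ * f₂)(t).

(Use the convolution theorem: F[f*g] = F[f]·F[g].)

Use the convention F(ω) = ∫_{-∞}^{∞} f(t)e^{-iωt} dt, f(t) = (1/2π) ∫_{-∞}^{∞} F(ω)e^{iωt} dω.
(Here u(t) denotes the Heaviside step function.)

F[f₁*f₂](ω) = \frac{4}{\left(i \omega + 17\right) \left(4 i \omega + 1\right)}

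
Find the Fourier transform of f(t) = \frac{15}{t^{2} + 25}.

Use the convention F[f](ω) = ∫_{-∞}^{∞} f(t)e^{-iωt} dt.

F(ω) = 3 \pi e^{- 5 \left|{\omega}\right|}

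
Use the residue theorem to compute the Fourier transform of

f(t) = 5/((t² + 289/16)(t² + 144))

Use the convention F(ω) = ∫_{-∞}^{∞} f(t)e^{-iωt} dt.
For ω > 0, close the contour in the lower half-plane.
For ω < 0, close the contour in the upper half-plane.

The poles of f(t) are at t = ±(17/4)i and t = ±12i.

Let g(z) = f(z)e^{-iωz}; for large |z| the factor e^{-iωz} decays in the lower half-plane when ω > 0 and in the upper half-plane when ω < 0.

Case ω > 0 (lower half-plane, clockwise contour ⇒ F(ω) = -2πi·ΣRes):
  Res_{z = - \frac{17 i}{4}} g(z) = \frac{32 i e^{- \frac{17 \omega}{4}}}{6851}
  Res_{z = - 12 i} g(z) = - \frac{2 i e^{- 12 \omega}}{1209}
  F(ω) = -2πi·ΣRes = - \frac{4 \pi e^{- 12 \omega}}{1209} + \frac{64 \pi e^{- \frac{17 \omega}{4}}}{6851}

Case ω < 0 (upper half-plane, counterclockwise contour ⇒ F(ω) = +2πi·ΣRes):
  Res_{z = \frac{17 i}{4}} g(z) = - \frac{32 i e^{\frac{17 \omega}{4}}}{6851}
  Res_{z = 12 i} g(z) = \frac{2 i e^{12 \omega}}{1209}
  F(ω) = 2πi·ΣRes = \frac{4 \pi \left(48 e^{\frac{17 \omega}{4}} - 17 e^{12 \omega}\right)}{20553}

Both cases combine into a single formula in |ω|:

F(ω) = - \frac{4 \pi e^{- 12 \left|{\omega}\right|}}{1209} + \frac{64 \pi e^{- \frac{17 \left|{\omega}\right|}{4}}}{6851}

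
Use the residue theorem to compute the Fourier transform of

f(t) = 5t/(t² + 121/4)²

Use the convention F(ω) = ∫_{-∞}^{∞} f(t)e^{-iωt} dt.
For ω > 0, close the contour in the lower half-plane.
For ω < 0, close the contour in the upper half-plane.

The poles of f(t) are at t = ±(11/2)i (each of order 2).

Let g(z) = f(z)e^{-iωz}; for large |z| the factor e^{-iωz} decays in the lower half-plane when ω > 0 and in the upper half-plane when ω < 0.

Case ω > 0 (lower half-plane, clockwise contour ⇒ F(ω) = -2πi·ΣRes):
  Res_{z = - \frac{11 i}{2}} g(z) = \frac{5 \omega e^{- \frac{11 \omega}{2}}}{22} (pole of order 2)
  F(ω) = -2πi·ΣRes = - \frac{5 i \pi \omega e^{- \frac{11 \omega}{2}}}{11}

Case ω < 0 (upper half-plane, counterclockwise contour ⇒ F(ω) = +2πi·ΣRes):
  Res_{z = \frac{11 i}{2}} g(z) = - \frac{5 \omega e^{\frac{11 \omega}{2}}}{22} (pole of order 2)
  F(ω) = 2πi·ΣRes = - \frac{5 i \pi \omega e^{\frac{11 \omega}{2}}}{11}

Both cases combine into a single formula in |ω|:

F(ω) = - \frac{5 i \pi \omega e^{- \frac{11 \left|{\omega}\right|}{2}}}{11}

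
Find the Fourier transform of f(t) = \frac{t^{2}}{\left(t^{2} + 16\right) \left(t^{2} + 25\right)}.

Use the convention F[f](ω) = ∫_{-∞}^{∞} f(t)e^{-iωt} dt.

F(ω) = \frac{\pi \left(5 - 4 e^{\left|{\omega}\right|}\right) e^{- 5 \left|{\omega}\right|}}{9}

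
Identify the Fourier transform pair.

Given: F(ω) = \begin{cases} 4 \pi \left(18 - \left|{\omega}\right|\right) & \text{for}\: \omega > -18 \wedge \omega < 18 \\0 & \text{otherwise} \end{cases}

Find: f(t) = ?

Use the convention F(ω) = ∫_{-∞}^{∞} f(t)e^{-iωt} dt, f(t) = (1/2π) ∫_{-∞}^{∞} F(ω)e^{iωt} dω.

f(t) = \frac{8 \sin^{2}{\left(9 t \right)}}{t^{2}}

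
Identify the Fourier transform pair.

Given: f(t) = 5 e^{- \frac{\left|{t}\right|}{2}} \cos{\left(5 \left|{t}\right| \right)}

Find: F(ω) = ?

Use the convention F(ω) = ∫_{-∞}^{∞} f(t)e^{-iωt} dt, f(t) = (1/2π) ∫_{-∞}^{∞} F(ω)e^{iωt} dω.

F(ω) = \frac{20 \left(4 \omega^{2} + 101\right)}{16 \omega^{4} - 792 \omega^{2} + 10201}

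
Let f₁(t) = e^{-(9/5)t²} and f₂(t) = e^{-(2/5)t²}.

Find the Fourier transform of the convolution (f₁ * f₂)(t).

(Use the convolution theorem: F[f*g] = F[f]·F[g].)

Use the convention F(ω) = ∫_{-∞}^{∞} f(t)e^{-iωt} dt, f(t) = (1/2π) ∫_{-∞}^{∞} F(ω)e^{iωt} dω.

F[f₁*f₂](ω) = \frac{5 \sqrt{2} \pi e^{- \frac{55 \omega^{2}}{72}}}{6}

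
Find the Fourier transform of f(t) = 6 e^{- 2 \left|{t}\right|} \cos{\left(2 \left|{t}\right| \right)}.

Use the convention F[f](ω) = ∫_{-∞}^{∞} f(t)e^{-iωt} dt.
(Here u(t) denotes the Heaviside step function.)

F(ω) = \frac{24 \left(\omega^{2} + 8\right)}{\omega^{4} + 64}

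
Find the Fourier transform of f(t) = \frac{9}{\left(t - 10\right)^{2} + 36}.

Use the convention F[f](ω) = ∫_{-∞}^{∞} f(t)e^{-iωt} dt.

F(ω) = \frac{3 \pi e^{- 10 i \omega - 6 \left|{\omega}\right|}}{2}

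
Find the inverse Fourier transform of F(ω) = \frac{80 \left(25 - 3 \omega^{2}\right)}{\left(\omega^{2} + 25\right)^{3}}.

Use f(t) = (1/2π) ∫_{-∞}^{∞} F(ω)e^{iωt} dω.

f(t) = 4 t^{2} e^{- 5 \left|{t}\right|}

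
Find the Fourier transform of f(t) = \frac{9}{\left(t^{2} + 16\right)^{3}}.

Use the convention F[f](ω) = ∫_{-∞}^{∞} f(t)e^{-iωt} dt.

F(ω) = \frac{9 \pi \left(16 \omega^{2} + 12 \left|{\omega}\right| + 3\right) e^{- 4 \left|{\omega}\right|}}{8192}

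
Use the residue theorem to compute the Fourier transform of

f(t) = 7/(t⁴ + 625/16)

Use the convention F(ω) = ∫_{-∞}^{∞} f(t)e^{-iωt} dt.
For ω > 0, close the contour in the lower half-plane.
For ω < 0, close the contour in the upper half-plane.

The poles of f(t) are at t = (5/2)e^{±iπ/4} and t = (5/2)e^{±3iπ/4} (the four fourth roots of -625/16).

Let g(z) = f(z)e^{-iωz}; for large |z| the factor e^{-iωz} decays in the lower half-plane when ω > 0 and in the upper half-plane when ω < 0.

Case ω > 0 (lower half-plane, clockwise contour ⇒ F(ω) = -2πi·ΣRes):
  Res_{z = - \frac{5 \sqrt{2}}{4} - \frac{5 \sqrt{2} i}{4}} g(z) = \frac{7 \sqrt{2} \left(1 + i\right) e^{\frac{5 \sqrt{2} \omega \left(-1 + i\right)}{4}}}{125}
  Res_{z = \frac{5 \sqrt{2}}{4} - \frac{5 \sqrt{2} i}{4}} g(z) = \frac{7 \sqrt{2} \left(-1 + i\right) e^{- \frac{5 \sqrt{2} \omega \left(1 + i\right)}{4}}}{125}
  F(ω) = -2πi·ΣRes = \frac{14 \sqrt{2} \pi \left(\left(1 - i\right) e^{\frac{5 \sqrt{2} i \omega}{2}} + 1 + i\right) e^{- \frac{5 \sqrt{2} \omega \left(1 + i\right)}{4}}}{125} = \frac{56 \pi e^{- \frac{5 \sqrt{2} \omega}{4}} \sin{\left(\frac{5 \sqrt{2} \omega}{4} + \frac{\pi}{4} \right)}}{125}

Case ω < 0 (upper half-plane, counterclockwise contour ⇒ F(ω) = +2πi·ΣRes):
  Res_{z = \frac{5 \sqrt{2}}{4} + \frac{5 \sqrt{2} i}{4}} g(z) = - \frac{7 \sqrt{2} \left(1 + i\right) e^{\frac{5 \sqrt{2} \omega \left(1 - i\right)}{4}}}{125}
  Res_{z = - \frac{5 \sqrt{2}}{4} + \frac{5 \sqrt{2} i}{4}} g(z) = \frac{7 \sqrt{2} \left(1 - i\right) e^{\frac{5 \sqrt{2} \omega \left(1 + i\right)}{4}}}{125}
  F(ω) = 2πi·ΣRes = - \frac{14 \sqrt{2} i \pi \left(\left(1 + i\right) e^{\frac{5 \sqrt{2} \omega \left(1 - i\right)}{4}} - \left(1 - i\right) e^{\frac{5 \sqrt{2} \omega \left(1 + i\right)}{4}}\right)}{125} = \frac{56 \pi e^{\frac{5 \sqrt{2} \omega}{4}} \cos{\left(\frac{5 \sqrt{2} \omega}{4} + \frac{\pi}{4} \right)}}{125}

Both cases combine into a single formula in |ω|:

F(ω) = \frac{56 \pi e^{- \frac{5 \sqrt{2} \left|{\omega}\right|}{4}} \sin{\left(\frac{5 \sqrt{2} \left|{\omega}\right|}{4} + \frac{\pi}{4} \right)}}{125}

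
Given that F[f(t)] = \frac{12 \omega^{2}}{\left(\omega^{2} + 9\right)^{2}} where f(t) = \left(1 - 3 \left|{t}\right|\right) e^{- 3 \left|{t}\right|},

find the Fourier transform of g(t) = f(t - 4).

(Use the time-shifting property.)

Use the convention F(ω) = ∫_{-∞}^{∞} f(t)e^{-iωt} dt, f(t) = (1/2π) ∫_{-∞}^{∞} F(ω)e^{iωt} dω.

F[g](ω) = \frac{12 \omega^{2} e^{- 4 i \omega}}{\left(\omega^{2} + 9\right)^{2}}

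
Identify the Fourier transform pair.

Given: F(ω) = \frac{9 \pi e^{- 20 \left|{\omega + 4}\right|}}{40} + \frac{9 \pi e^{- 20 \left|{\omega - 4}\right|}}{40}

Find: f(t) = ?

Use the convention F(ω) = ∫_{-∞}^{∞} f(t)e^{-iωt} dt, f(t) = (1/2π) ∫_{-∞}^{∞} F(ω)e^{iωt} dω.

f(t) = \frac{9 \cos{\left(4 t \right)}}{t^{2} + 400}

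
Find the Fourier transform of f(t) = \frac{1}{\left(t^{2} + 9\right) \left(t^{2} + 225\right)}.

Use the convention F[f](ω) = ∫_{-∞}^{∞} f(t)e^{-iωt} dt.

F(ω) = \frac{\pi \left(5 e^{12 \left|{\omega}\right|} - 1\right) e^{- 15 \left|{\omega}\right|}}{3240}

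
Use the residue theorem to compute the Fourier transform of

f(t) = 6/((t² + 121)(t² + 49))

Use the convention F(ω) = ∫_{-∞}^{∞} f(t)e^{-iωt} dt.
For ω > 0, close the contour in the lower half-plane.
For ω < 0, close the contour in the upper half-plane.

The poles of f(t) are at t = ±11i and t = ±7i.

Let g(z) = f(z)e^{-iωz}; for large |z| the factor e^{-iωz} decays in the lower half-plane when ω > 0 and in the upper half-plane when ω < 0.

Case ω > 0 (lower half-plane, clockwise contour ⇒ F(ω) = -2πi·ΣRes):
  Res_{z = - 11 i} g(z) = - \frac{i e^{- 11 \omega}}{264}
  Res_{z = - 7 i} g(z) = \frac{i e^{- 7 \omega}}{168}
  F(ω) = -2πi·ΣRes = \frac{\pi \left(11 e^{4 \omega} - 7\right) e^{- 11 \omega}}{924}

Case ω < 0 (upper half-plane, counterclockwise contour ⇒ F(ω) = +2πi·ΣRes):
  Res_{z = 11 i} g(z) = \frac{i e^{11 \omega}}{264}
  Res_{z = 7 i} g(z) = - \frac{i e^{7 \omega}}{168}
  F(ω) = 2πi·ΣRes = \frac{\pi \left(11 - 7 e^{4 \omega}\right) e^{7 \omega}}{924}

Both cases combine into a single formula in |ω|:

F(ω) = \frac{\pi \left(11 e^{4 \left|{\omega}\right|} - 7\right) e^{- 11 \left|{\omega}\right|}}{924}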